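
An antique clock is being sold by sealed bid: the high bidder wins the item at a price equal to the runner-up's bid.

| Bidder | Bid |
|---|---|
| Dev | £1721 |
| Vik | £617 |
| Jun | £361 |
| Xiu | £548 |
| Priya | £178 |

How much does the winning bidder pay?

Highest bid: Dev at £1721, so Dev wins.
Second-highest bid: Vik at £617 — that is the price the winner pays.

£617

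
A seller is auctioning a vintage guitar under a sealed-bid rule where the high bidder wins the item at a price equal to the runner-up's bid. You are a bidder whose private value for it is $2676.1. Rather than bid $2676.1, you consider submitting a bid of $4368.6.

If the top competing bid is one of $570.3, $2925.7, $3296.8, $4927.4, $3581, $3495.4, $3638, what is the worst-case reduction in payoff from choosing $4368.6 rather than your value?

$570.3: same outcome either way → loss $0.
$2925.7: truthful gives $0, deviation gives −$249.6 → loss $249.6.
$3296.8: truthful gives $0, deviation gives −$620.7 → loss $620.7.
$4927.4: same outcome either way → loss $0.
$3581: truthful gives $0, deviation gives −$904.9 → loss $904.9.
$3495.4: truthful gives $0, deviation gives −$819.3 → loss $819.3.
$3638: truthful gives $0, deviation gives −$961.9 → loss $961.9.
Maximum loss: $961.9.

$961.9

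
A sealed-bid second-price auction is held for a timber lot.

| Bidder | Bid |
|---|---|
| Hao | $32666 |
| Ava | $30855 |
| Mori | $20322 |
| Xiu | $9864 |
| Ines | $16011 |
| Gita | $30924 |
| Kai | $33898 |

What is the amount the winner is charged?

$32666

Highest bid: Kai at $33898, so Kai wins.
Second-highest bid: Hao at $32666 — that is the price the winner pays.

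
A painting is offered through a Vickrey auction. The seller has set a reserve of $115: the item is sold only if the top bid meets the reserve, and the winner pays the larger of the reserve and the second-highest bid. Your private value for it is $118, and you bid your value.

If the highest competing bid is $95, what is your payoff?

$3

Your bid $118 is the highest and exceeds the reserve.
Price = max(second-highest bid, reserve) = max($95, $115) = $115.
Payoff = $118 − $115 = $3.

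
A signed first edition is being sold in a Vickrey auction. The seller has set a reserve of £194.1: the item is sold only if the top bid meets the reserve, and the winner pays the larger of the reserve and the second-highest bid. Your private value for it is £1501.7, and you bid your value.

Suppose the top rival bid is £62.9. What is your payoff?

Your bid £1501.7 is the highest and exceeds the reserve.
Price = max(second-highest bid, reserve) = max(£62.9, £194.1) = £194.1.
Payoff = £1501.7 − £194.1 = £1307.6.

£1307.6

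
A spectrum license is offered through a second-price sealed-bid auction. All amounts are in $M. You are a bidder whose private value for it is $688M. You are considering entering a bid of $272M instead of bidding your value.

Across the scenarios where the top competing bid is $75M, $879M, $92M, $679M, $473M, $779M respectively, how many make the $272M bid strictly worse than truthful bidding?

The deviation hurts exactly when the highest competing bid lies strictly between $272M and $688M — underbidding then forfeits a profitable win.
$75M: below both → same outcome either way.
$879M: above both → same outcome either way.
$92M: below both → same outcome either way.
$679M: inside the interval → strictly worse (loss $9M).
$473M: inside the interval → strictly worse (loss $215M).
$779M: above both → same outcome either way.
Count: 2.

2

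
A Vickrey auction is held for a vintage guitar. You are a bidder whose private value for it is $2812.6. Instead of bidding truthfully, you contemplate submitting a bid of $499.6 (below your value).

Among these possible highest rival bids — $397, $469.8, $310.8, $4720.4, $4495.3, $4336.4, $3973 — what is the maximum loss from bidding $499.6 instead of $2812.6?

$0

$397: same outcome either way → loss $0.
$469.8: same outcome either way → loss $0.
$310.8: same outcome either way → loss $0.
$4720.4: same outcome either way → loss $0.
$4495.3: same outcome either way → loss $0.
$4336.4: same outcome either way → loss $0.
$3973: same outcome either way → loss $0.
Maximum loss: $0.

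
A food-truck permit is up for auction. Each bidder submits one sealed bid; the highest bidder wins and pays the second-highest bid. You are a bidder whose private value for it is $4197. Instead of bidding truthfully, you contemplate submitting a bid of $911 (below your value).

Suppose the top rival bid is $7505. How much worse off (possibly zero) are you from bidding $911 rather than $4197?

Bidding your value $4197: you lose (since $4197 < $7505). Payoff $0.
Bidding $911: you lose. Payoff $0.
Difference = $0 − $0 = $0; both bids lead to the same outcome because the competing bid is above both your value and your alternative bid.
Truthful bidding weakly dominates here: raising your bid can only win items priced above your value, and lowering it can only forfeit items priced below.

$0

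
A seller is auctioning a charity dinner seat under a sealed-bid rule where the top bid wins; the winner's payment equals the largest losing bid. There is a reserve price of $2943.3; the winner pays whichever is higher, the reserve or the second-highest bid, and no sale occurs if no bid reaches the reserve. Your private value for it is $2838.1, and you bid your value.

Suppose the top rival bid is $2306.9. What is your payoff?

$0

Your bid $2838.1 is the highest bid but falls below the reserve $2943.3, so the item goes unsold. Payoff $0.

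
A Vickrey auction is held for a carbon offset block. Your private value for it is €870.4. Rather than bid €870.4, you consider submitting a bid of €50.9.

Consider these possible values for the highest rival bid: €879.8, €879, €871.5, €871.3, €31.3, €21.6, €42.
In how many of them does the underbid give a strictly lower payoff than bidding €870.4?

The deviation hurts exactly when the highest competing bid lies strictly between €50.9 and €870.4 — underbidding then forfeits a profitable win.
€879.8: above both → same outcome either way.
€879: above both → same outcome either way.
€871.5: above both → same outcome either way.
€871.3: above both → same outcome either way.
€31.3: below both → same outcome either way.
€21.6: below both → same outcome either way.
€42: below both → same outcome either way.
Count: 0.

0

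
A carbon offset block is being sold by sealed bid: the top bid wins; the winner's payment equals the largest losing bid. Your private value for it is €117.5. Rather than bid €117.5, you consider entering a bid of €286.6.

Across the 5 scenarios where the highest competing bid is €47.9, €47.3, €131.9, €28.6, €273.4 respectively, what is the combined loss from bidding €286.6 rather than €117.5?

€170.3

The deviation costs you only when the competing bid falls strictly between €117.5 and €286.6; elsewhere both bids give the same outcome.
€47.9: outcomes coincide → loss €0.
€47.3: outcomes coincide → loss €0.
€131.9: truthful payoff €0, deviation payoff −€14.4 → loss €14.4.
€28.6: outcomes coincide → loss €0.
€273.4: truthful payoff €0, deviation payoff −€155.9 → loss €155.9.
Total loss = €14.4 + €155.9 = €170.3.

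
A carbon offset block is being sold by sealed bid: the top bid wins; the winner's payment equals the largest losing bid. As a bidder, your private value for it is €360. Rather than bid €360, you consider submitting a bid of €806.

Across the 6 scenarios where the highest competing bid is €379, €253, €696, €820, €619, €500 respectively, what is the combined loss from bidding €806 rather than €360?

The deviation costs you only when the competing bid falls strictly between €360 and €806; elsewhere both bids give the same outcome.
€379: truthful payoff €0, deviation payoff −€19 → loss €19.
€253: outcomes coincide → loss €0.
€696: truthful payoff €0, deviation payoff −€336 → loss €336.
€820: outcomes coincide → loss €0.
€619: truthful payoff €0, deviation payoff −€259 → loss €259.
€500: truthful payoff €0, deviation payoff −€140 → loss €140.
Total loss = €19 + €336 + €259 + €140 = €754.
Truthful bidding weakly dominates here: raising your bid can only win items priced above your value, and lowering it can only forfeit items priced below.

€754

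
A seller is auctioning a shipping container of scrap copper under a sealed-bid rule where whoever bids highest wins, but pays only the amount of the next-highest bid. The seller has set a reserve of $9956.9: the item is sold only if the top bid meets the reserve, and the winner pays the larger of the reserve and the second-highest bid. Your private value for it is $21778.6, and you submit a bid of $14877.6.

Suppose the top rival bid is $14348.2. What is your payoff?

Your bid $14877.6 is the highest and exceeds the reserve.
Price = max(second-highest bid, reserve) = max($14348.2, $9956.9) = $14348.2.
Payoff = $21778.6 − $14348.2 = $7430.4.

$7430.4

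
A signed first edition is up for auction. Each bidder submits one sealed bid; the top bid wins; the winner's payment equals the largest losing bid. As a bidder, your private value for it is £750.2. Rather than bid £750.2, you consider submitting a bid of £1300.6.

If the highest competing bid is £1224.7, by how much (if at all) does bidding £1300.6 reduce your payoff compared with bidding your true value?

Bidding your value £750.2: you lose (since £750.2 < £1224.7). Payoff £0.
Bidding £1300.6: you win and pay £1224.7. Payoff £750.2 − £1224.7 = −£474.5.
The competing bid £1224.7 lies between your value and your inflated bid, so overbidding wins an item priced above your value.
Loss from deviating = £0 − (−£474.5) = £474.5.

£474.5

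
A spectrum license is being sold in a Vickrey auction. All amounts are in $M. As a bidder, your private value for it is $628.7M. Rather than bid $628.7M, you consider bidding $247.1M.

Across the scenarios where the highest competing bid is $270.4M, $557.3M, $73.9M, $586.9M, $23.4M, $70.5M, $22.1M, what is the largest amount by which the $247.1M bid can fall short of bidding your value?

$358.3M

$270.4M: truthful gives $358.3M, deviation gives $0M → loss $358.3M.
$557.3M: truthful gives $71.4M, deviation gives $0M → loss $71.4M.
$73.9M: same outcome either way → loss $0M.
$586.9M: truthful gives $41.8M, deviation gives $0M → loss $41.8M.
$23.4M: same outcome either way → loss $0M.
$70.5M: same outcome either way → loss $0M.
$22.1M: same outcome either way → loss $0M.
Maximum loss: $358.3M.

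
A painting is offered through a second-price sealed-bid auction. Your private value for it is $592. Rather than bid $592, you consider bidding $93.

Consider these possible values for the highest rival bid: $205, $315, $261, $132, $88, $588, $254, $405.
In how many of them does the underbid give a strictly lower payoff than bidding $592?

The deviation hurts exactly when the highest competing bid lies strictly between $93 and $592 — underbidding then forfeits a profitable win.
$205: inside the interval → strictly worse (loss $387).
$315: inside the interval → strictly worse (loss $277).
$261: inside the interval → strictly worse (loss $331).
$132: inside the interval → strictly worse (loss $460).
$88: below both → same outcome either way.
$588: inside the interval → strictly worse (loss $4).
$254: inside the interval → strictly worse (loss $338).
$405: inside the interval → strictly worse (loss $187).
Count: 7.

7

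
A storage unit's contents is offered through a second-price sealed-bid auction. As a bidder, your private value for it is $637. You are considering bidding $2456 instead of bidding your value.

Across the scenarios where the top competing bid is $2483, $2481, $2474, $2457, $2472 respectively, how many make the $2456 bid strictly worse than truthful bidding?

The deviation hurts exactly when the highest competing bid lies strictly between $637 and $2456 — overbidding then wins at a price above your value.
$2483: above both → same outcome either way.
$2481: above both → same outcome either way.
$2474: above both → same outcome either way.
$2457: above both → same outcome either way.
$2472: above both → same outcome either way.
Count: 0.

0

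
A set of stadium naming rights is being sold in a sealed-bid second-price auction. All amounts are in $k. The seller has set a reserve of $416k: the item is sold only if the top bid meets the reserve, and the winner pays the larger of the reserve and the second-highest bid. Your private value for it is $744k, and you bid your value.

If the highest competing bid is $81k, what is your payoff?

$328k

Your bid $744k is the highest and exceeds the reserve.
Price = max(second-highest bid, reserve) = max($81k, $416k) = $416k.
Payoff = $744k − $416k = $328k.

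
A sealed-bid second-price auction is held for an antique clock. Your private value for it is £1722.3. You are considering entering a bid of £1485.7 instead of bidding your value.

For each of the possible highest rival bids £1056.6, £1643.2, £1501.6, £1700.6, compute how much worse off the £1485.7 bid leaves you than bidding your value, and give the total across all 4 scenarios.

The deviation costs you only when the competing bid falls strictly between £1485.7 and £1722.3; elsewhere both bids give the same outcome.
£1056.6: outcomes coincide → loss £0.
£1643.2: truthful payoff £79.1, deviation payoff £0 → loss £79.1.
£1501.6: truthful payoff £220.7, deviation payoff £0 → loss £220.7.
£1700.6: truthful payoff £21.7, deviation payoff £0 → loss £21.7.
Total loss = £79.1 + £220.7 + £21.7 = £321.5.
Because the price is fixed by the runner-up's bid, deviating from your value can only change a good outcome into a bad one — never the reverse.

£321.5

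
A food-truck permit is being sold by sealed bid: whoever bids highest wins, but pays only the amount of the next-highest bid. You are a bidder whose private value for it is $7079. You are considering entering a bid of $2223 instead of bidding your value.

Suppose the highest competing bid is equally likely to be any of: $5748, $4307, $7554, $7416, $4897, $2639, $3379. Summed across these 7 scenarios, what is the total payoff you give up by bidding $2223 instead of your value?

The deviation costs you only when the competing bid falls strictly between $2223 and $7079; elsewhere both bids give the same outcome.
$5748: truthful payoff $1331, deviation payoff $0 → loss $1331.
$4307: truthful payoff $2772, deviation payoff $0 → loss $2772.
$7554: outcomes coincide → loss $0.
$7416: outcomes coincide → loss $0.
$4897: truthful payoff $2182, deviation payoff $0 → loss $2182.
$2639: truthful payoff $4440, deviation payoff $0 → loss $4440.
$3379: truthful payoff $3700, deviation payoff $0 → loss $3700.
Total loss = $1331 + $2772 + $2182 + $4440 + $3700 = $14425.

$14425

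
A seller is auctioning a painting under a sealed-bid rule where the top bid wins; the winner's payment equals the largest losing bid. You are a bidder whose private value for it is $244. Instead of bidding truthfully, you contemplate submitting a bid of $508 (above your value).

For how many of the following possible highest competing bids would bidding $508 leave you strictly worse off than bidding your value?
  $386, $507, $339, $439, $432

The deviation hurts exactly when the highest competing bid lies strictly between $244 and $508 — overbidding then wins at a price above your value.
$386: inside the interval → strictly worse (loss $142).
$507: inside the interval → strictly worse (loss $263).
$339: inside the interval → strictly worse (loss $95).
$439: inside the interval → strictly worse (loss $195).
$432: inside the interval → strictly worse (loss $188).
Count: 5.

5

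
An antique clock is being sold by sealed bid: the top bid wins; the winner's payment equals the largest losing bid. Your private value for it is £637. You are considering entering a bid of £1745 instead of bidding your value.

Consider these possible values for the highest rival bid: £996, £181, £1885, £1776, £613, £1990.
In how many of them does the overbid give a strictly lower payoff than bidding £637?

1

The deviation hurts exactly when the highest competing bid lies strictly between £637 and £1745 — overbidding then wins at a price above your value.
£996: inside the interval → strictly worse (loss £359).
£181: below both → same outcome either way.
£1885: above both → same outcome either way.
£1776: above both → same outcome either way.
£613: below both → same outcome either way.
£1990: above both → same outcome either way.
Count: 1.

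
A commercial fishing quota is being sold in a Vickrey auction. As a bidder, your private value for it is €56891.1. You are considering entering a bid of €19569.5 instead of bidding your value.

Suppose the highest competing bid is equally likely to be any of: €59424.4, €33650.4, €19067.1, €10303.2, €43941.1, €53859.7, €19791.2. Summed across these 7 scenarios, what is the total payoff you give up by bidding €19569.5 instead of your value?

€76322

The deviation costs you only when the competing bid falls strictly between €19569.5 and €56891.1; elsewhere both bids give the same outcome.
€59424.4: outcomes coincide → loss €0.
€33650.4: truthful payoff €23240.7, deviation payoff €0 → loss €23240.7.
€19067.1: outcomes coincide → loss €0.
€10303.2: outcomes coincide → loss €0.
€43941.1: truthful payoff €12950, deviation payoff €0 → loss €12950.
€53859.7: truthful payoff €3031.4, deviation payoff €0 → loss €3031.4.
€19791.2: truthful payoff €37099.9, deviation payoff €0 → loss €37099.9.
Total loss = €23240.7 + €12950 + €3031.4 + €37099.9 = €76322.
Truthful bidding weakly dominates here: raising your bid can only win items priced above your value, and lowering it can only forfeit items priced below.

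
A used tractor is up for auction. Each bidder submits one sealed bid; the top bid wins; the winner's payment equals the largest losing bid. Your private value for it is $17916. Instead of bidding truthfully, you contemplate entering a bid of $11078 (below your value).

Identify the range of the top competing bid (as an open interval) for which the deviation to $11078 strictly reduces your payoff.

If the competing bid is below $11078, both bids win at the same price — no difference.
If it is above $17916, both bids lose — no difference.
If it lies strictly between $11078 and $17916, bidding your value wins at a price below your value (positive payoff) while bidding $11078 loses (payoff 0).
So the deviation strictly hurts on the open interval ($11078, $17916).

($11078, $17916)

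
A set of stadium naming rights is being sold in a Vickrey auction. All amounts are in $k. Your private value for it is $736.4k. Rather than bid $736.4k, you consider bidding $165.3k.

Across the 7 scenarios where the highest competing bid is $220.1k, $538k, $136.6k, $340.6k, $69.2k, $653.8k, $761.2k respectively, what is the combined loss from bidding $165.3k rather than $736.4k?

$1193.1k

The deviation costs you only when the competing bid falls strictly between $165.3k and $736.4k; elsewhere both bids give the same outcome.
$220.1k: truthful payoff $516.3k, deviation payoff $0k → loss $516.3k.
$538k: truthful payoff $198.4k, deviation payoff $0k → loss $198.4k.
$136.6k: outcomes coincide → loss $0k.
$340.6k: truthful payoff $395.8k, deviation payoff $0k → loss $395.8k.
$69.2k: outcomes coincide → loss $0k.
$653.8k: truthful payoff $82.6k, deviation payoff $0k → loss $82.6k.
$761.2k: outcomes coincide → loss $0k.
Total loss = $516.3k + $198.4k + $395.8k + $82.6k = $1193.1k.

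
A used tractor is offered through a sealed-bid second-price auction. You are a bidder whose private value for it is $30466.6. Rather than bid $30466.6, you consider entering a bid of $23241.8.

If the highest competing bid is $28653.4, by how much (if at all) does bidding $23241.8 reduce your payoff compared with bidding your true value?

Bidding your value $30466.6: you win (since $30466.6 > $28653.4) and pay $28653.4. Payoff $1813.2.
Bidding $23241.8: you lose. Payoff $0.
The competing bid $28653.4 lies between your shaded bid and your value, so underbidding forfeits an item you could have won at a profitable price.
Loss from deviating = $1813.2 − ($0) = $1813.2.

$1813.2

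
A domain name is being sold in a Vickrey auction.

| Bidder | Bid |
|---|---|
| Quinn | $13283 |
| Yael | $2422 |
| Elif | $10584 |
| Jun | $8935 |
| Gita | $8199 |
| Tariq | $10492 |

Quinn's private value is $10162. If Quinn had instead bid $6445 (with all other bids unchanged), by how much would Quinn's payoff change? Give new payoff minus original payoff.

The highest bid among the other bidders is $10584; Quinn's bid doesn't change that.
Original bid $13283: Quinn is highest, pays the top rival bid $10584; payoff $10162 − $10584 = −$422.
Alternative bid $6445: Quinn is not highest (top rival bid is $10584); payoff $0.
Change in payoff = $0 − (−$422) = $422.

$422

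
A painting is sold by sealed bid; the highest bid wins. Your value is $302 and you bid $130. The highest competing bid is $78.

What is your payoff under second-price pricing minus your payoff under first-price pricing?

$52

You have the highest bid, so you win under either rule.
Second-price: pay $78 → payoff $224.
First-price: pay your own bid $130 → payoff $172.
Difference = $224 − ($172) = $52.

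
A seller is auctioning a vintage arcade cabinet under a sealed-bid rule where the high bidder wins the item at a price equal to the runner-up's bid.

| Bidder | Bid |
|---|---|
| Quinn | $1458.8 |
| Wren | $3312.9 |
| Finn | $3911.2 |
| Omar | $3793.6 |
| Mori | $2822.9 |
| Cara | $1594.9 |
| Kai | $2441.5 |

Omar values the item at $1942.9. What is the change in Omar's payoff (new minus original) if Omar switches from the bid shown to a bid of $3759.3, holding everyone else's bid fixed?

The highest bid among the other bidders is $3911.2; Omar's bid doesn't change that.
Original bid $3793.6: Omar is not highest (top rival bid is $3911.2); payoff $0.
Alternative bid $3759.3: Omar is not highest (top rival bid is $3911.2); payoff $0.
Change in payoff = $0 − ($0) = $0.

$0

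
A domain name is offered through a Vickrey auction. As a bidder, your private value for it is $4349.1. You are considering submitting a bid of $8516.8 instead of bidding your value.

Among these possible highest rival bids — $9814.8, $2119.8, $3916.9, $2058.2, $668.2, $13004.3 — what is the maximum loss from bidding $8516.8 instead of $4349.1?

$0

$9814.8: same outcome either way → loss $0.
$2119.8: same outcome either way → loss $0.
$3916.9: same outcome either way → loss $0.
$2058.2: same outcome either way → loss $0.
$668.2: same outcome either way → loss $0.
$13004.3: same outcome either way → loss $0.
Maximum loss: $0.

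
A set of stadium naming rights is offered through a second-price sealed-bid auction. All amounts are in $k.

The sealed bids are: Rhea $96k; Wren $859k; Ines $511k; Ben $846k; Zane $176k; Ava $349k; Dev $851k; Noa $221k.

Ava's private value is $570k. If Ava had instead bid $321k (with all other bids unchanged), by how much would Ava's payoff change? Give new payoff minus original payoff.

$0k

The highest bid among the other bidders is $859k; Ava's bid doesn't change that.
Original bid $349k: Ava is not highest (top rival bid is $859k); payoff $0k.
Alternative bid $321k: Ava is not highest (top rival bid is $859k); payoff $0k.
Change in payoff = $0k − ($0k) = $0k.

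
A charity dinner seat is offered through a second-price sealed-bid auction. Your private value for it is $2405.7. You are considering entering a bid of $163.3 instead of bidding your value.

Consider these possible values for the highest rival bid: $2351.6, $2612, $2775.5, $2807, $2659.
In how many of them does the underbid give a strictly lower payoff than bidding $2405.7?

The deviation hurts exactly when the highest competing bid lies strictly between $163.3 and $2405.7 — underbidding then forfeits a profitable win.
$2351.6: inside the interval → strictly worse (loss $54.1).
$2612: above both → same outcome either way.
$2775.5: above both → same outcome either way.
$2807: above both → same outcome either way.
$2659: above both → same outcome either way.
Count: 1.

1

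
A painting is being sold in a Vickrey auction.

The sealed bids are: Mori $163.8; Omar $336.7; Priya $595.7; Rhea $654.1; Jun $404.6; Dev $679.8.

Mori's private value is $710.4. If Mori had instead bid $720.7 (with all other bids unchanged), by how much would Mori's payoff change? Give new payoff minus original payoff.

The highest bid among the other bidders is $679.8; Mori's bid doesn't change that.
Original bid $163.8: Mori is not highest (top rival bid is $679.8); payoff $0.
Alternative bid $720.7: Mori is highest, pays the top rival bid $679.8; payoff $710.4 − $679.8 = $30.6.
Change in payoff = $30.6 − ($0) = $30.6.

$30.6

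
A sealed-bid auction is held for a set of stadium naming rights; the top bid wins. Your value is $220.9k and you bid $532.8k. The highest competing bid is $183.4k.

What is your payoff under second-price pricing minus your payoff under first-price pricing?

$349.4k

You have the highest bid, so you win under either rule.
Second-price: pay $183.4k → payoff $37.5k.
First-price: pay your own bid $532.8k → payoff −$311.9k.
Difference = $37.5k − (−$311.9k) = $349.4k.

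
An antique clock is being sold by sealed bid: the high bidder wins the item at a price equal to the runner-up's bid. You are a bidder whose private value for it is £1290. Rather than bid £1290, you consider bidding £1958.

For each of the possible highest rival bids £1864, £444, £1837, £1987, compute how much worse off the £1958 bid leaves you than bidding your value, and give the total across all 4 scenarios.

£1121

The deviation costs you only when the competing bid falls strictly between £1290 and £1958; elsewhere both bids give the same outcome.
£1864: truthful payoff £0, deviation payoff −£574 → loss £574.
£444: outcomes coincide → loss £0.
£1837: truthful payoff £0, deviation payoff −£547 → loss £547.
£1987: outcomes coincide → loss £0.
Total loss = £574 + £547 = £1121.
In a second-price auction your bid sets only whether you win, not what you pay, so bidding your true value is weakly dominant.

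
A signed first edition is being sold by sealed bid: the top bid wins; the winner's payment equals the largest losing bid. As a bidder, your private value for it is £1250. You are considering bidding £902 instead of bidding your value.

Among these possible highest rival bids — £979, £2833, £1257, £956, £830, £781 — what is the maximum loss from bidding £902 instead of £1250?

£294

£979: truthful gives £271, deviation gives £0 → loss £271.
£2833: same outcome either way → loss £0.
£1257: same outcome either way → loss £0.
£956: truthful gives £294, deviation gives £0 → loss £294.
£830: same outcome either way → loss £0.
£781: same outcome either way → loss £0.
Maximum loss: £294.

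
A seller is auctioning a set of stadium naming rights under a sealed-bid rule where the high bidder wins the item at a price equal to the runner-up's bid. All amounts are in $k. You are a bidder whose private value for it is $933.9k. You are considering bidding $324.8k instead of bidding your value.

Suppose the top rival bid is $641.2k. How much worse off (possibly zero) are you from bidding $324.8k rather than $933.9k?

$292.7k

Bidding your value $933.9k: you win (since $933.9k > $641.2k) and pay $641.2k. Payoff $292.7k.
Bidding $324.8k: you lose. Payoff $0k.
The competing bid $641.2k lies between your shaded bid and your value, so underbidding forfeits an item you could have won at a profitable price.
Loss from deviating = $292.7k − ($0k) = $292.7k.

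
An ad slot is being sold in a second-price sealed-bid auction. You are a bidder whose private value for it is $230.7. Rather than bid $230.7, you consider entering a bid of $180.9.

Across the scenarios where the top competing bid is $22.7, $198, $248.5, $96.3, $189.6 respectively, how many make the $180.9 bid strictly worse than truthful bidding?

The deviation hurts exactly when the highest competing bid lies strictly between $180.9 and $230.7 — underbidding then forfeits a profitable win.
$22.7: below both → same outcome either way.
$198: inside the interval → strictly worse (loss $32.7).
$248.5: above both → same outcome either way.
$96.3: below both → same outcome either way.
$189.6: inside the interval → strictly worse (loss $41.1).
Count: 2.

2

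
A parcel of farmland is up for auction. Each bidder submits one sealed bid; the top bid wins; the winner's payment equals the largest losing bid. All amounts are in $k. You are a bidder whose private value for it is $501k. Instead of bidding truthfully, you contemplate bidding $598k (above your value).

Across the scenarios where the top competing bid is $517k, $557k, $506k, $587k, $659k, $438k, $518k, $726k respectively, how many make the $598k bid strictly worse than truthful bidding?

5

The deviation hurts exactly when the highest competing bid lies strictly between $501k and $598k — overbidding then wins at a price above your value.
$517k: inside the interval → strictly worse (loss $16k).
$557k: inside the interval → strictly worse (loss $56k).
$506k: inside the interval → strictly worse (loss $5k).
$587k: inside the interval → strictly worse (loss $86k).
$659k: above both → same outcome either way.
$438k: below both → same outcome either way.
$518k: inside the interval → strictly worse (loss $17k).
$726k: above both → same outcome either way.
Count: 5.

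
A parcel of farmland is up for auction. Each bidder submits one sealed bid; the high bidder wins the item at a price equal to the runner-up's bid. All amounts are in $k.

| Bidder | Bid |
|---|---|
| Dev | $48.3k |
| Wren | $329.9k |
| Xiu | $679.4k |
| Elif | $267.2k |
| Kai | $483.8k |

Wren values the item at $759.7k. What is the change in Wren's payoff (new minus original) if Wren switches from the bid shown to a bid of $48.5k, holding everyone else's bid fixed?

The highest bid among the other bidders is $679.4k; Wren's bid doesn't change that.
Original bid $329.9k: Wren is not highest (top rival bid is $679.4k); payoff $0k.
Alternative bid $48.5k: Wren is not highest (top rival bid is $679.4k); payoff $0k.
Change in payoff = $0k − ($0k) = $0k.

$0k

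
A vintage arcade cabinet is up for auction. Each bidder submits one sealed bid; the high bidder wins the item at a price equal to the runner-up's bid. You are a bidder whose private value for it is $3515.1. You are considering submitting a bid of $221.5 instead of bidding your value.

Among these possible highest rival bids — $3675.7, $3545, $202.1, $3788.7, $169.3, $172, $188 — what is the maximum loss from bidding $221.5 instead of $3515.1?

$3675.7: same outcome either way → loss $0.
$3545: same outcome either way → loss $0.
$202.1: same outcome either way → loss $0.
$3788.7: same outcome either way → loss $0.
$169.3: same outcome either way → loss $0.
$172: same outcome either way → loss $0.
$188: same outcome either way → loss $0.
Maximum loss: $0.

$0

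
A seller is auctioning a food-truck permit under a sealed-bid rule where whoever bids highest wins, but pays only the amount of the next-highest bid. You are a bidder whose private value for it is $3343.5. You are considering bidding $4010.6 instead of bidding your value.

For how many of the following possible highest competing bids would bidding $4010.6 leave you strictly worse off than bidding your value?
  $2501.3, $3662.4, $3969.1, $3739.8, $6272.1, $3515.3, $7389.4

4

The deviation hurts exactly when the highest competing bid lies strictly between $3343.5 and $4010.6 — overbidding then wins at a price above your value.
$2501.3: below both → same outcome either way.
$3662.4: inside the interval → strictly worse (loss $318.9).
$3969.1: inside the interval → strictly worse (loss $625.6).
$3739.8: inside the interval → strictly worse (loss $396.3).
$6272.1: above both → same outcome either way.
$3515.3: inside the interval → strictly worse (loss $171.8).
$7389.4: above both → same outcome either way.
Count: 4.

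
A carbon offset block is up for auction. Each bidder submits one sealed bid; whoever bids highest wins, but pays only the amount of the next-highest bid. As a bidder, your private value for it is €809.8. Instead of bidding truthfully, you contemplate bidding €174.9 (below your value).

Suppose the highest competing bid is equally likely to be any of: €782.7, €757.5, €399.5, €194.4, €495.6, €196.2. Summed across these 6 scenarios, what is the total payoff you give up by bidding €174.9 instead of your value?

€2032.9

The deviation costs you only when the competing bid falls strictly between €174.9 and €809.8; elsewhere both bids give the same outcome.
€782.7: truthful payoff €27.1, deviation payoff €0 → loss €27.1.
€757.5: truthful payoff €52.3, deviation payoff €0 → loss €52.3.
€399.5: truthful payoff €410.3, deviation payoff €0 → loss €410.3.
€194.4: truthful payoff €615.4, deviation payoff €0 → loss €615.4.
€495.6: truthful payoff €314.2, deviation payoff €0 → loss €314.2.
€196.2: truthful payoff €613.6, deviation payoff €0 → loss €613.6.
Total loss = €27.1 + €52.3 + €410.3 + €615.4 + €314.2 + €613.6 = €2032.9.
Because the price is fixed by the runner-up's bid, deviating from your value can only change a good outcome into a bad one — never the reverse.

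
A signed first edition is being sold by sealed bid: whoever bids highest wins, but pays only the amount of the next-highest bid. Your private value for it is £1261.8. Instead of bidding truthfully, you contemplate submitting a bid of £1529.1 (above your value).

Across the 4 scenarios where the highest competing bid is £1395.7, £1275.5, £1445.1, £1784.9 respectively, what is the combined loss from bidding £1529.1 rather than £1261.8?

£330.9

The deviation costs you only when the competing bid falls strictly between £1261.8 and £1529.1; elsewhere both bids give the same outcome.
£1395.7: truthful payoff £0, deviation payoff −£133.9 → loss £133.9.
£1275.5: truthful payoff £0, deviation payoff −£13.7 → loss £13.7.
£1445.1: truthful payoff £0, deviation payoff −£183.3 → loss £183.3.
£1784.9: outcomes coincide → loss £0.
Total loss = £133.9 + £13.7 + £183.3 = £330.9.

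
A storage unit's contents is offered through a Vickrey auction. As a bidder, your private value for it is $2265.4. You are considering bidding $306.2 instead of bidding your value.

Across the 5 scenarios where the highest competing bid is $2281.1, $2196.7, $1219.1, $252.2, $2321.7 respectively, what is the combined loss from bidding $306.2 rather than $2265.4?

The deviation costs you only when the competing bid falls strictly between $306.2 and $2265.4; elsewhere both bids give the same outcome.
$2281.1: outcomes coincide → loss $0.
$2196.7: truthful payoff $68.7, deviation payoff $0 → loss $68.7.
$1219.1: truthful payoff $1046.3, deviation payoff $0 → loss $1046.3.
$252.2: outcomes coincide → loss $0.
$2321.7: outcomes coincide → loss $0.
Total loss = $68.7 + $1046.3 = $1115.

$1115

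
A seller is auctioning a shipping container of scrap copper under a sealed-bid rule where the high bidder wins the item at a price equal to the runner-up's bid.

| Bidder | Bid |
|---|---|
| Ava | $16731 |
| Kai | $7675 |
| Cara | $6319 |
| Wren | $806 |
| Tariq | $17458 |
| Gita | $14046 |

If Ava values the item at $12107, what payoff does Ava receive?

$0

Highest bid: Tariq at $17458, so Tariq wins.
Second-highest bid: Ava at $16731 — that is the price the winner pays.
Ava did not win, so Ava pays nothing and receives nothing: payoff $0.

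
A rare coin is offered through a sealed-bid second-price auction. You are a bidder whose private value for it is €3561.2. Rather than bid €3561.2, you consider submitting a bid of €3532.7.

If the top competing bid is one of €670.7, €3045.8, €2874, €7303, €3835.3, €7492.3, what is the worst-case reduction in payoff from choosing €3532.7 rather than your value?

€0

€670.7: same outcome either way → loss €0.
€3045.8: same outcome either way → loss €0.
€2874: same outcome either way → loss €0.
€7303: same outcome either way → loss €0.
€3835.3: same outcome either way → loss €0.
€7492.3: same outcome either way → loss €0.
Maximum loss: €0.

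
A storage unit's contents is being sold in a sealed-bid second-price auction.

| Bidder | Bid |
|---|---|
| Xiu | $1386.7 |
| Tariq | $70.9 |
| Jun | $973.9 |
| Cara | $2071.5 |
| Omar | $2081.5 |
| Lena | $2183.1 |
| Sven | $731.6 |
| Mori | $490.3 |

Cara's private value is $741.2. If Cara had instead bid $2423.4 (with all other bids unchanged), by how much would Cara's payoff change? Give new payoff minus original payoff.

−$1441.9

The highest bid among the other bidders is $2183.1; Cara's bid doesn't change that.
Original bid $2071.5: Cara is not highest (top rival bid is $2183.1); payoff $0.
Alternative bid $2423.4: Cara is highest, pays the top rival bid $2183.1; payoff $741.2 − $2183.1 = −$1441.9.
Change in payoff = −$1441.9 − ($0) = −$1441.9.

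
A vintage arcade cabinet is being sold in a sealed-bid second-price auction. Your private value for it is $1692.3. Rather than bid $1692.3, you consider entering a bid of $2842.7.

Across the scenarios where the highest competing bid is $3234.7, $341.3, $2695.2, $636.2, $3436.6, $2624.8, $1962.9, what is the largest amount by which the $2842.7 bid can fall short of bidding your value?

$3234.7: same outcome either way → loss $0.
$341.3: same outcome either way → loss $0.
$2695.2: truthful gives $0, deviation gives −$1002.9 → loss $1002.9.
$636.2: same outcome either way → loss $0.
$3436.6: same outcome either way → loss $0.
$2624.8: truthful gives $0, deviation gives −$932.5 → loss $932.5.
$1962.9: truthful gives $0, deviation gives −$270.6 → loss $270.6.
Maximum loss: $1002.9.

$1002.9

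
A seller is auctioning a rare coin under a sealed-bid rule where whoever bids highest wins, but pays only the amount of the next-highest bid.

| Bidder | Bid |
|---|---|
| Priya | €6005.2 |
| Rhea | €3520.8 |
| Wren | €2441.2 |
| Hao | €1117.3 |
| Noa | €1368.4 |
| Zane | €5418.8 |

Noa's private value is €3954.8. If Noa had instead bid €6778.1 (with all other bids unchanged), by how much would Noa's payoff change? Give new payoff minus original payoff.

The highest bid among the other bidders is €6005.2; Noa's bid doesn't change that.
Original bid €1368.4: Noa is not highest (top rival bid is €6005.2); payoff €0.
Alternative bid €6778.1: Noa is highest, pays the top rival bid €6005.2; payoff €3954.8 − €6005.2 = −€2050.4.
Change in payoff = −€2050.4 − (€0) = −€2050.4.

−€2050.4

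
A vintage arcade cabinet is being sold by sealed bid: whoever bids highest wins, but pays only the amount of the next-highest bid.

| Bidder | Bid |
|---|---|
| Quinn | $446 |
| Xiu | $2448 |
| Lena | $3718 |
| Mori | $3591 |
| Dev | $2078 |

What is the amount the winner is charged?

Highest bid: Lena at $3718, so Lena wins.
Second-highest bid: Mori at $3591 — that is the price the winner pays.

$3591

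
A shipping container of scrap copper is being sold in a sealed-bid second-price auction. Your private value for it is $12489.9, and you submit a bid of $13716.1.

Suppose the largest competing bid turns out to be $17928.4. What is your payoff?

Your bid $13716.1 is below the highest competing bid $17928.4, so you lose.
A losing bidder pays nothing and receives nothing: payoff = $0.

$0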